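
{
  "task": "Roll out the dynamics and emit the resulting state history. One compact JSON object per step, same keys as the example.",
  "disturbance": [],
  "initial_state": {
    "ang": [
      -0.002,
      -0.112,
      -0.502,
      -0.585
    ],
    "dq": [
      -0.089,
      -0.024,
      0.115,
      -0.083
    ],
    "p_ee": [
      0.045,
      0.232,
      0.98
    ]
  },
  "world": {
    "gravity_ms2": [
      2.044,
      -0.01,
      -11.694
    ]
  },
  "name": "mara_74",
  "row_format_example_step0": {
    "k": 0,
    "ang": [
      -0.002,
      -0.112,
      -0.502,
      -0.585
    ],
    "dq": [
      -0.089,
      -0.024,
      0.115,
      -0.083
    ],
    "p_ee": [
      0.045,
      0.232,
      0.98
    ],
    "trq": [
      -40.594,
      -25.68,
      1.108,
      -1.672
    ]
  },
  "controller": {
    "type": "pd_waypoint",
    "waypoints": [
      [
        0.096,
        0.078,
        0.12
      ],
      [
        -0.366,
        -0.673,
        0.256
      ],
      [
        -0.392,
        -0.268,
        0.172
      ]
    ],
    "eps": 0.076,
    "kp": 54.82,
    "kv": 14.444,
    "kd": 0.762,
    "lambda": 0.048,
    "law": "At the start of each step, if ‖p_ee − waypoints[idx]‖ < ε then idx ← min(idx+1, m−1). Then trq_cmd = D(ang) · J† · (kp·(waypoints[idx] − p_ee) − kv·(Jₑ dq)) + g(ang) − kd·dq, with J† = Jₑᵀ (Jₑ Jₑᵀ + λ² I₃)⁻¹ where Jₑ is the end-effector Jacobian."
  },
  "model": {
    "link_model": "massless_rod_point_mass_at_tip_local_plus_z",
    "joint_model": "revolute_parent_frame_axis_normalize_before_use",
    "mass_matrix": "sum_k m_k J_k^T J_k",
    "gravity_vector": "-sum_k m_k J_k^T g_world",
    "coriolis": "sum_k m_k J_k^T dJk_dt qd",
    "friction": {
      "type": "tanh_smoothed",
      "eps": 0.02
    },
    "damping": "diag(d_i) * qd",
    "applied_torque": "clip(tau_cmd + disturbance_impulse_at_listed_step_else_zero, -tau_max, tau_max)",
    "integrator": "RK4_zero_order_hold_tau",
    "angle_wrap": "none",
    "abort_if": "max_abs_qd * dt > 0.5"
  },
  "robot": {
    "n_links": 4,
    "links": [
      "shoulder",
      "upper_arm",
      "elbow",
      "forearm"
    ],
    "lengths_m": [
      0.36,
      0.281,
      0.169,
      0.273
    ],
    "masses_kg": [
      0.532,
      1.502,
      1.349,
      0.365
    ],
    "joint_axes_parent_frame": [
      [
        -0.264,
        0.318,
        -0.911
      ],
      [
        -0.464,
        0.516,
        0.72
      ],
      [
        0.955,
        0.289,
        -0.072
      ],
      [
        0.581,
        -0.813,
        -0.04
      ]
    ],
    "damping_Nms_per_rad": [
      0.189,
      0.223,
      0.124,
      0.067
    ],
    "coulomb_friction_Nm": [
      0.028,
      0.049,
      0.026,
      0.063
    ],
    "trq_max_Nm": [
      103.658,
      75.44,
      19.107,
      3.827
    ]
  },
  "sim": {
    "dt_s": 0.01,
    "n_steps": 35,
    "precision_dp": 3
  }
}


{"k":1,"ang":[-0.006,-0.117,-0.505,-0.599],"dq":[-0.757,-1.011,-0.688,-2.701],"p_ee":[0.045,0.231,0.978],"trq":[-34.381,-21.325,1.804,0.608]}
{"k":2,"ang":[-0.016,-0.131,-0.515,-0.632],"dq":[-1.276,-1.731,-1.376,-3.901],"p_ee":[0.044,0.23,0.973],"trq":[-27.49,-16.666,2.093,1.452]}
{"k":3,"ang":[-0.031,-0.15,-0.532,-0.674],"dq":[-1.74,-2.13,-1.914,-4.37],"p_ee":[0.042,0.227,0.966],"trq":[-20.887,-12.427,2.153,1.618]}
{"k":4,"ang":[-0.051,-0.173,-0.553,-0.718],"dq":[-2.117,-2.348,-2.355,-4.434],"p_ee":[0.037,0.224,0.958],"trq":[-15.074,-8.807,2.098,1.459]}
{"k":5,"ang":[-0.073,-0.196,-0.578,-0.761],"dq":[-2.407,-2.453,-2.72,-4.291],"p_ee":[0.031,0.22,0.95],"trq":[-10.186,-5.842,1.992,1.179]}
{"k":6,"ang":[-0.099,-0.221,-0.607,-0.803],"dq":[-2.618,-2.487,-3.023,-4.056],"p_ee":[0.023,0.215,0.941],"trq":[-6.183,-3.473,1.869,0.882]}
{"k":7,"ang":[-0.126,-0.246,-0.638,-0.842],"dq":[-2.764,-2.473,-3.272,-3.792],"p_ee":[0.014,0.21,0.931],"trq":[-2.955,-1.612,1.747,0.617]}
{"k":8,"ang":[-0.154,-0.27,-0.672,-0.879],"dq":[-2.856,-2.427,-3.472,-3.529],"p_ee":[0.005,0.205,0.922],"trq":[-0.38,-0.167,1.637,0.401]}
{"k":9,"ang":[-0.182,-0.294,-0.707,-0.913],"dq":[-2.903,-2.357,-3.63,-3.285],"p_ee":[-0.004,0.199,0.912],"trq":[1.656,0.944,1.544,0.24]}
{"k":10,"ang":[-0.212,-0.317,-0.744,-0.945],"dq":[-2.917,-2.27,-3.75,-3.064],"p_ee":[-0.013,0.194,0.902],"trq":[3.253,1.791,1.47,0.128]}
{"k":11,"ang":[-0.241,-0.339,-0.782,-0.975],"dq":[-2.903,-2.169,-3.836,-2.868],"p_ee":[-0.021,0.188,0.891],"trq":[4.494,2.43,1.417,0.06]}
{"k":12,"ang":[-0.269,-0.361,-0.821,-1.002],"dq":[-2.868,-2.056,-3.894,-2.697],"p_ee":[-0.029,0.182,0.881],"trq":[5.447,2.905,1.384,0.027]}
{"k":13,"ang":[-0.298,-0.381,-0.86,-1.029],"dq":[-2.817,-1.936,-3.929,-2.546],"p_ee":[-0.036,0.176,0.87],"trq":[6.168,3.253,1.371,0.021]}
{"k":14,"ang":[-0.326,-0.399,-0.899,-1.053],"dq":[-2.754,-1.808,-3.944,-2.414],"p_ee":[-0.043,0.17,0.86],"trq":[6.702,3.501,1.377,0.036]}
{"k":15,"ang":[-0.353,-0.417,-0.939,-1.077],"dq":[-2.683,-1.675,-3.945,-2.298],"p_ee":[-0.049,0.164,0.849],"trq":[7.088,3.67,1.399,0.065]}
{"k":16,"ang":[-0.379,-0.433,-0.978,-1.099],"dq":[-2.605,-1.539,-3.934,-2.194],"p_ee":[-0.054,0.158,0.838],"trq":[7.356,3.778,1.435,0.104]}
{"k":17,"ang":[-0.405,-0.447,-1.017,-1.121],"dq":[-2.522,-1.402,-3.915,-2.1],"p_ee":[-0.058,0.153,0.827],"trq":[7.53,3.839,1.485,0.147]}
{"k":18,"ang":[-0.43,-0.461,-1.056,-1.141],"dq":[-2.437,-1.264,-3.891,-2.013],"p_ee":[-0.061,0.147,0.817],"trq":[7.63,3.862,1.544,0.192]}
{"k":19,"ang":[-0.454,-0.473,-1.095,-1.161],"dq":[-2.35,-1.127,-3.864,-1.931],"p_ee":[-0.064,0.142,0.806],"trq":[7.673,3.856,1.613,0.236]}
{"k":20,"ang":[-0.477,-0.483,-1.134,-1.18],"dq":[-2.261,-0.992,-3.837,-1.853],"p_ee":[-0.067,0.137,0.795],"trq":[7.671,3.827,1.688,0.277]}
{"k":21,"ang":[-0.499,-0.493,-1.172,-1.198],"dq":[-2.172,-0.86,-3.809,-1.777],"p_ee":[-0.069,0.133,0.784],"trq":[7.635,3.78,1.769,0.314]}
{"k":22,"ang":[-0.52,-0.501,-1.21,-1.215],"dq":[-2.083,-0.732,-3.783,-1.702],"p_ee":[-0.07,0.128,0.774],"trq":[7.571,3.72,1.853,0.346]}
{"k":23,"ang":[-0.541,-0.507,-1.248,-1.232],"dq":[-1.995,-0.607,-3.758,-1.628],"p_ee":[-0.071,0.124,0.763],"trq":[7.485,3.649,1.94,0.371]}
{"k":24,"ang":[-0.56,-0.513,-1.285,-1.248],"dq":[-1.907,-0.487,-3.736,-1.553],"p_ee":[-0.071,0.12,0.753],"trq":[7.382,3.57,2.029,0.391]}
{"k":25,"ang":[-0.579,-0.517,-1.322,-1.263],"dq":[-1.82,-0.372,-3.716,-1.478],"p_ee":[-0.071,0.117,0.742],"trq":[7.266,3.485,2.118,0.405]}
{"k":26,"ang":[-0.597,-0.52,-1.359,-1.278],"dq":[-1.735,-0.261,-3.699,-1.402],"p_ee":[-0.071,0.113,0.732],"trq":[7.138,3.395,2.207,0.413]}
{"k":27,"ang":[-0.613,-0.522,-1.396,-1.291],"dq":[-1.65,-0.155,-3.685,-1.325],"p_ee":[-0.071,0.11,0.722],"trq":[7.0,3.302,2.295,0.415]}
{"k":28,"ang":[-0.63,-0.523,-1.433,-1.304],"dq":[-1.567,-0.054,-3.672,-1.247],"p_ee":[-0.07,0.108,0.711],"trq":[6.854,3.207,2.381,0.411]}
{"k":29,"ang":[-0.645,-0.523,-1.47,-1.316],"dq":[-1.483,0.034,-3.664,-1.161],"p_ee":[-0.069,0.105,0.701],"trq":[6.694,3.118,2.464,0.397]}
{"k":30,"ang":[-0.659,-0.523,-1.506,-1.327],"dq":[-1.398,0.107,-3.66,-1.067],"p_ee":[-0.068,0.103,0.692],"trq":[6.518,3.037,2.544,0.374]}
{"k":31,"ang":[-0.673,-0.521,-1.543,-1.337],"dq":[-1.318,0.184,-3.655,-0.983],"p_ee":[-0.066,0.101,0.682],"trq":[6.343,2.951,2.622,0.357]}
{"k":32,"ang":[-0.686,-0.519,-1.579,-1.347],"dq":[-1.241,0.26,-3.649,-0.902],"p_ee":[-0.064,0.099,0.672],"trq":[6.168,2.863,2.697,0.338]}
{"k":33,"ang":[-0.698,-0.516,-1.616,-1.356],"dq":[-1.168,0.334,-3.643,-0.821],"p_ee":[-0.063,0.097,0.663],"trq":[5.991,2.773,2.768,0.316]}
{"k":34,"ang":[-0.709,-0.512,-1.652,-1.363],"dq":[-1.097,0.405,-3.638,-0.74],"p_ee":[-0.061,0.095,0.653],"trq":[5.813,2.682,2.834,0.29]}
{"k":35,"ang":[-0.72,-0.508,-1.689,-1.37],"dq":[-1.029,0.473,-3.631,-0.658],"p_ee":[-0.059,0.094,0.644]}


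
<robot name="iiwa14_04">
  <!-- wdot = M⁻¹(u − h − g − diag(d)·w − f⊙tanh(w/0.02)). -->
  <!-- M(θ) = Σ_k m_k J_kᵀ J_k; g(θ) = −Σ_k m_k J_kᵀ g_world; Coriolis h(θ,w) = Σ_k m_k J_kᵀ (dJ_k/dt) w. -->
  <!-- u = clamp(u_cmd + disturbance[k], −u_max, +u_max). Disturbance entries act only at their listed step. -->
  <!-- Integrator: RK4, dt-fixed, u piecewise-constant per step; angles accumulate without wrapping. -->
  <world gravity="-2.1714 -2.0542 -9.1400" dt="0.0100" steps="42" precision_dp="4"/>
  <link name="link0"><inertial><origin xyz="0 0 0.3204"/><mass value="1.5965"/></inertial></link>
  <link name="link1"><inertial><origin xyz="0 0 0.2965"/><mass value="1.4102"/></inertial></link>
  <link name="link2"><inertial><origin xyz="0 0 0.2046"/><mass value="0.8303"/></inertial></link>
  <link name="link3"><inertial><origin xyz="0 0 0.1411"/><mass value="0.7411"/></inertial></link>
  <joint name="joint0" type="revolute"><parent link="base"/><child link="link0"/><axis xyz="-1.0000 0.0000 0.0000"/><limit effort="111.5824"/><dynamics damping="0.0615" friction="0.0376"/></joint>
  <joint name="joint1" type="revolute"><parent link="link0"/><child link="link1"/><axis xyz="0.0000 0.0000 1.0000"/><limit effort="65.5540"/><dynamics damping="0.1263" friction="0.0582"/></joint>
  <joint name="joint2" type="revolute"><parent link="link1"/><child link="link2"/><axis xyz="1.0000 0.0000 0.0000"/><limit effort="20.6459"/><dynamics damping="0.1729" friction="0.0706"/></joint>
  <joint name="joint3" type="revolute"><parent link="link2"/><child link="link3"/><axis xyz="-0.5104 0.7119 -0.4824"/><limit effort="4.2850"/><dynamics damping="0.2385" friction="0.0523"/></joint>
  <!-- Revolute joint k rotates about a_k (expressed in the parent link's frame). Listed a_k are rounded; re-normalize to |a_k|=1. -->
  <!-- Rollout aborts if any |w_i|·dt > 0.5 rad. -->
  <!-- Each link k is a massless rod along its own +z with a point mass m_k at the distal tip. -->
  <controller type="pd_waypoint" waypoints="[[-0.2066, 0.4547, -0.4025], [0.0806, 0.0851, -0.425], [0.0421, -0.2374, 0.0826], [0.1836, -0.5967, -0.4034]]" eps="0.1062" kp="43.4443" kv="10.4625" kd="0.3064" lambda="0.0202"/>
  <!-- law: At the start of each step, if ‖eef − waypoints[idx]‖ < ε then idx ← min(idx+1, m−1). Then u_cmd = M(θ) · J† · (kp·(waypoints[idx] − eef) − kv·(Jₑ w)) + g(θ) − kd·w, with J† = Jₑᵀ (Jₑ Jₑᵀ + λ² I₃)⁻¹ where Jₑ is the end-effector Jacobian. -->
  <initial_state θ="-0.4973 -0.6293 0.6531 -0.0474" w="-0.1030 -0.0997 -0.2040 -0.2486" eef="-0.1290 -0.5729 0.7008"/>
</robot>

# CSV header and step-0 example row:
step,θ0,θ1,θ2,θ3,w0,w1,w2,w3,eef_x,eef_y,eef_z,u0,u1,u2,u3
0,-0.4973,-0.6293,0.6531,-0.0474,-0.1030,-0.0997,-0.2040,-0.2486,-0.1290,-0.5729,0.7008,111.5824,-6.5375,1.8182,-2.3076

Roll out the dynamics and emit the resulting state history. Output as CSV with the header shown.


step,θ0,θ1,θ2,θ3,w0,w1,w2,w3,eef_x,eef_y,eef_z,u0,u1,u2,u3
1,-0.4933,-0.6241,0.6648,-0.0460,0.9012,1.1565,2.5005,0.3418,-0.1299,-0.5718,0.6994,111.5824,-6.2759,0.6678,-2.2128
2,-0.4795,-0.6061,0.7015,-0.0444,1.8534,2.3399,4.8187,0.0365,-0.1321,-0.5676,0.6954,111.5824,-5.8238,0.1444,-1.8715
3,-0.4564,-0.5789,0.7606,-0.0443,2.7621,3.0372,6.9672,-0.0959,-0.1353,-0.5598,0.6888,111.5824,-5.1691,0.0982,-1.6468
4,-0.4244,-0.5465,0.8402,-0.0460,3.6269,3.3774,8.8953,-0.3115,-0.1389,-0.5479,0.6797,96.1222,-4.4052,0.3499,-1.4436
5,-0.3847,-0.5133,0.9362,-0.0509,4.2900,3.2325,10.2387,-0.6898,-0.1422,-0.5315,0.6682,71.2951,-3.5477,0.7871,-1.2214
6,-0.3398,-0.4837,1.0422,-0.0592,4.6876,2.7055,10.9244,-1.0051,-0.1450,-0.5107,0.6546,50.7458,-2.6861,1.2505,-1.0385
7,-0.2919,-0.4599,1.1527,-0.0705,4.8943,2.0796,11.1584,-1.2460,-0.1473,-0.4863,0.6395,34.3502,-1.9126,1.5773,-0.8803
8,-0.2426,-0.4422,1.2641,-0.0837,4.9692,1.4670,11.1106,-1.4018,-0.1492,-0.4588,0.6233,21.4303,-1.2451,1.7065,-0.7393
9,-0.1930,-0.4305,1.3742,-0.0982,4.9535,0.9031,10.8963,-1.4966,-0.1507,-0.4291,0.6061,11.2447,-0.6719,1.6375,-0.6033
10,-0.1439,-0.4241,1.4816,-0.1135,4.8744,0.3870,10.5904,-1.5496,-0.1519,-0.3977,0.5883,3.1502,-0.1745,1.3984,-0.4666
11,-0.0958,-0.4226,1.5857,-0.1292,4.7492,-0.0900,10.2372,-1.5885,-0.1529,-0.3653,0.5698,-3.3741,0.2625,1.0266,-0.3236
12,-0.0491,-0.4258,1.6861,-0.1454,4.5889,-0.5353,9.8633,-1.6343,-0.1538,-0.3321,0.5508,-8.7460,0.6439,0.5582,-0.1732
13,-0.0042,-0.4334,1.7828,-0.1617,4.3986,-0.9877,9.4949,-1.6290,-0.1545,-0.2987,0.5312,-13.2743,0.9917,0.0287,-0.0369
14,0.0387,-0.4455,1.8759,-0.1781,4.1813,-1.4527,9.1320,-1.6320,-0.1552,-0.2654,0.5113,-17.2433,1.3172,-0.5368,0.1013
15,0.0793,-0.4625,1.9654,-0.1945,3.9376,-1.9496,8.7805,-1.6349,-0.1558,-0.2323,0.4910,-20.8916,1.6278,-1.1173,0.2354
16,0.1173,-0.4847,2.0514,-0.2109,3.6661,-2.4961,8.4400,-1.6454,-0.1563,-0.1996,0.4705,-24.4554,1.9319,-1.6984,0.3651
17,0.1525,-0.5126,2.1341,-0.2276,3.3638,-3.1129,8.1075,-1.6681,-0.1566,-0.1675,0.4496,-28.1943,2.2391,-2.2712,0.4895
18,0.1844,-0.5472,2.2135,-0.2445,3.0255,-3.8246,7.7767,-1.7105,-0.1566,-0.1360,0.4287,-32.4369,2.5617,-2.8333,0.6092
19,0.2128,-0.5895,2.2895,-0.2621,2.6433,-4.6606,7.4375,-1.7833,-0.1563,-0.1053,0.4079,-37.6584,2.9170,-3.3902,0.7259
20,0.2370,-0.6409,2.3621,-0.2806,2.2049,-5.6575,7.0753,-1.9022,-0.1554,-0.0753,0.3872,-44.6323,3.3309,-3.9602,0.8433
21,0.2565,-0.7033,2.4308,-0.3007,1.6903,-6.8610,6.6694,-2.0908,-0.1538,-0.0462,0.3670,-54.7545,3.8449,-4.5825,0.9677
22,0.2703,-0.7790,2.4952,-0.3232,1.0647,-8.3332,6.1917,-2.3833,-0.1511,-0.0181,0.3476,-70.7760,4.5313,-5.3346,1.1092
23,0.2769,-0.8712,2.5543,-0.3493,0.2615,-10.1747,5.6030,-2.8257,-0.1470,0.0089,0.3294,-98.1367,5.5082,-6.3336,1.2816
24,0.2740,-0.9848,2.6067,-0.3809,-0.8507,-12.6028,4.8435,-3.4582,-0.1411,0.0342,0.3132,-111.5824,6.6725,-7.2582,1.4895
25,0.2593,-1.1218,2.6496,-0.4218,-2.0675,-14.7929,3.6718,-4.6764,-0.1328,0.0571,0.3000,-47.8589,3.7400,-2.3014,1.7819
26,0.2362,-1.2839,2.6829,-0.4556,-2.5413,-17.3095,2.8934,-2.5644,-0.1221,0.0765,0.2908,111.5824,-0.3743,3.1848,1.1549
27,0.2187,-1.4408,2.7089,-0.4762,-0.9583,-13.7330,2.4013,-1.7478,-0.1096,0.0922,0.2847,111.5824,-1.0415,1.1264,1.1097
28,0.2169,-1.5579,2.7320,-0.4915,0.5999,-9.5710,2.3151,-1.2996,-0.0967,0.1047,0.2798,111.5824,-1.3906,-0.8247,1.1084
29,0.2305,-1.6330,2.7557,-0.5024,2.1092,-5.4222,2.4937,-0.7913,-0.0845,0.1152,0.2747,111.5824,-1.8865,-1.9875,0.9962
30,0.2588,-1.6700,2.7820,-0.5060,3.5500,-1.9873,2.7900,0.0800,-0.0737,0.1248,0.2686,111.1714,-2.2857,-2.5459,0.7072
31,0.3012,-1.6757,2.8109,-0.5017,4.9250,0.7076,2.9998,0.8869,-0.0645,0.1346,0.2612,97.1825,-2.5254,-2.6632,0.4214
32,0.3561,-1.6660,2.8410,-0.4870,6.0527,1.1280,2.9900,2.0315,-0.0567,0.1456,0.2521,84.1032,-2.1126,-2.5460,0.0499
33,0.4215,-1.6517,2.8695,-0.4672,7.0269,1.5045,2.7006,2.0214,-0.0500,0.1583,0.2413,72.1707,-1.7527,-2.3301,0.0810
34,0.4960,-1.6383,2.8946,-0.4472,7.8564,1.0179,2.3126,2.0178,-0.0443,0.1727,0.2286,59.2760,-1.1773,-2.1259,0.1268
35,0.5781,-1.6273,2.9154,-0.4302,8.5645,0.9618,1.8522,1.4831,-0.0395,0.1884,0.2137,45.5982,-0.7884,-1.9418,0.3498
36,0.6665,-1.6201,2.9316,-0.4173,9.1270,0.3978,1.3813,1.1168,-0.0356,0.2048,0.1964,30.5418,-0.2851,-1.7981,0.5168
37,0.7599,-1.6147,2.9430,-0.4101,9.5494,0.5192,0.9053,0.4233,-0.0327,0.2211,0.1766,14.9495,-0.0322,-1.6642,0.7786
38,0.8566,-1.6134,2.9497,-0.4074,9.8048,0.0789,0.4340,-0.0241,-0.0307,0.2367,0.1545,-1.0698,0.3679,-1.5397,0.9490
39,0.9552,-1.6137,2.9518,-0.4097,9.9086,0.2897,-0.0012,-0.5757,-0.0298,0.2508,0.1303,-16.2852,0.5427,-1.3996,1.1276
40,1.0539,-1.6177,2.9496,-0.4153,9.8424,-0.3460,-0.4336,-0.8276,-0.0298,0.2629,0.1046,-30.6502,0.9736,-1.2471,1.1984
41,1.1513,-1.6179,2.9432,-0.4273,9.6381,-0.3608,-0.8480,-1.2746,-0.0308,0.2727,0.0778,-43.0426,1.2074,-1.0817,1.3118
42,1.2460,-1.6204,2.9327,-0.4426,9.3077,-0.3424,-1.2426,-1.6676,-0.0328,0.2800,0.0507,,,,


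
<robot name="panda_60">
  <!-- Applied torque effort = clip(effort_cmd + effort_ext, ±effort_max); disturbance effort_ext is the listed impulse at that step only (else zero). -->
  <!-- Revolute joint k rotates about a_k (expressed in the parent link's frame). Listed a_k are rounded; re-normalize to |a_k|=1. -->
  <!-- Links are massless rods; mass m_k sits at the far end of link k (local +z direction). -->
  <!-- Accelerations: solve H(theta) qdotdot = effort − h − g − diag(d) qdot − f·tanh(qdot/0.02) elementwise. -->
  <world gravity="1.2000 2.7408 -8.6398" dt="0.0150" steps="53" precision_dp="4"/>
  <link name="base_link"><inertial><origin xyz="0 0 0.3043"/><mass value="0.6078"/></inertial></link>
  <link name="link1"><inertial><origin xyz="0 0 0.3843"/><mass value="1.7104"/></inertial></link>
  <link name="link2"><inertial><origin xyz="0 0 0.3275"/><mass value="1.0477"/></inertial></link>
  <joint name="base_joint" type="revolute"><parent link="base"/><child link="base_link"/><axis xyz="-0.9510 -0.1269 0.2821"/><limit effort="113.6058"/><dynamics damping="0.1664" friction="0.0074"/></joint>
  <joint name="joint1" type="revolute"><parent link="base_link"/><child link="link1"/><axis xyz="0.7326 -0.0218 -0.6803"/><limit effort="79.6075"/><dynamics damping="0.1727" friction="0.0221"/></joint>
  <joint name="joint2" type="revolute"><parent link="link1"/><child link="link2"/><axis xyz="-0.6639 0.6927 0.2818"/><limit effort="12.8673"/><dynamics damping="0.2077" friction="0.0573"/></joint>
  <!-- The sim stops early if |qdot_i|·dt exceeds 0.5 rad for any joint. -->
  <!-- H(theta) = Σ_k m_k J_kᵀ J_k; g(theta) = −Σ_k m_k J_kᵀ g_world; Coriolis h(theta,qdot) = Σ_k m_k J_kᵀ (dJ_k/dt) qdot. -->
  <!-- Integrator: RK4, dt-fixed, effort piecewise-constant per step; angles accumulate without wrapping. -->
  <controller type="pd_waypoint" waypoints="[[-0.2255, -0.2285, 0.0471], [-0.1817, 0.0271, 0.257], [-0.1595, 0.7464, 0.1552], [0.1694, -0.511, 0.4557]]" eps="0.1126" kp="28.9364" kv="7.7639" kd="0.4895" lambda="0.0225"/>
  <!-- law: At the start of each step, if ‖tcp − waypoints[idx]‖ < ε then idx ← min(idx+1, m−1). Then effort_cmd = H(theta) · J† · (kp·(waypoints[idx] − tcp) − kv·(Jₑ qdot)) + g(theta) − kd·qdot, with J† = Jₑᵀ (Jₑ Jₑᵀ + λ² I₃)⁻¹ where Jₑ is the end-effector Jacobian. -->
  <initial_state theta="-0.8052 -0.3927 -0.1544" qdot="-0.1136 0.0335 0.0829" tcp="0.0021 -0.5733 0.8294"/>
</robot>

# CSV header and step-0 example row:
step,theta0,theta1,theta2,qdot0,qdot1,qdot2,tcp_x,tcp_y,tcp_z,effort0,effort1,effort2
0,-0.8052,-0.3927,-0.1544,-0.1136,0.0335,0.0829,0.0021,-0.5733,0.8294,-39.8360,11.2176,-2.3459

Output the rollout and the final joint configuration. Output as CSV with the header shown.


step,theta0,theta1,theta2,qdot0,qdot1,qdot2,tcp_x,tcp_y,tcp_z,effort0,effort1,effort2
1,-0.8310,-0.4380,-0.1536,-3.1600,-5.6739,0.1734,0.0016,-0.5740,0.8268,-37.3191,13.6236,-1.9909
2,-0.8867,-0.5325,-0.1428,-4.2065,-6.7544,1.3343,0.0003,-0.5749,0.8210,-36.8057,13.5263,-2.0572
3,-0.9552,-0.6358,-0.1124,-4.8900,-6.8999,2.7503,-0.0009,-0.5768,0.8123,-34.1435,12.1803,-2.1099
4,-1.0324,-0.7375,-0.0607,-5.3815,-6.5989,4.1361,-0.0024,-0.5795,0.8004,-27.9940,9.6227,-2.0411
5,-1.1153,-0.8320,0.0097,-5.6661,-5.9847,5.2444,-0.0047,-0.5827,0.7848,-19.3096,6.2653,-1.7990
6,-1.2010,-0.9159,0.0937,-5.7571,-5.2223,5.9236,-0.0080,-0.5863,0.7656,-10.1268,2.7867,-1.3901
7,-1.2869,-0.9883,0.1846,-5.7063,-4.4638,6.1792,-0.0125,-0.5902,0.7429,-1.9413,-0.3198,-0.8801
8,-1.3714,-1.0501,0.2769,-5.5707,-3.7935,6.1178,-0.0181,-0.5944,0.7173,4.6987,-2.8695,-0.3505
9,-1.4535,-1.1026,0.3668,-5.3924,-3.2350,5.8637,-0.0246,-0.5989,0.6895,9.8263,-4.8730,0.1368
10,-1.5328,-1.1475,0.4522,-5.1968,-2.7801,5.5150,-0.0318,-0.6035,0.6601,13.6846,-6.4156,0.5492
11,-1.6092,-1.1864,0.5320,-4.9971,-2.4105,5.1354,-0.0396,-0.6081,0.6299,16.5418,-7.5927,0.8767
12,-1.6827,-1.2202,0.6062,-4.7996,-2.1077,4.7617,-0.0477,-0.6124,0.5992,18.6283,-8.4869,1.1225
13,-1.7532,-1.2498,0.6750,-4.6070,-1.8570,4.4125,-0.0560,-0.6162,0.5686,20.1260,-9.1632,1.2956
14,-1.8208,-1.2761,0.7387,-4.4204,-1.6469,4.0958,-0.0644,-0.6195,0.5382,21.1736,-9.6706,1.4072
15,-1.8858,-1.2994,0.7980,-4.2400,-1.4693,3.8136,-0.0727,-0.6221,0.5084,21.8765,-10.0460,1.4681
16,-1.9481,-1.3203,0.8533,-4.0658,-1.3180,3.5647,-0.0809,-0.6239,0.4793,22.3143,-10.3167,1.4881
17,-2.0078,-1.3391,0.9050,-3.8977,-1.1885,3.3463,-0.0889,-0.6248,0.4511,22.5476,-10.5034,1.4754
18,-2.0650,-1.3561,0.9537,-3.7355,-1.0776,3.1551,-0.0967,-0.6249,0.4239,22.6230,-10.6222,1.4370
19,-2.1199,-1.3715,0.9998,-3.5790,-0.9825,2.9874,-0.1043,-0.6240,0.3976,22.5761,-10.6852,1.3786
20,-2.1724,-1.3856,1.0434,-3.4281,-0.9010,2.8401,-0.1117,-0.6223,0.3725,22.4350,-10.7024,1.3047
21,-2.2228,-1.3986,1.0850,-3.2826,-0.8314,2.7101,-0.1187,-0.6198,0.3484,22.2212,-10.6815,1.2193
22,-2.2709,-1.4107,1.1248,-3.1423,-0.7721,2.5947,-0.1255,-0.6165,0.3256,21.9518,-10.6291,1.1254
23,-2.3171,-1.4219,1.1629,-3.0070,-0.7217,2.4916,-0.1321,-0.6124,0.3038,21.6404,-10.5506,1.0254
24,-2.3612,-1.4324,1.1995,-2.8764,-0.6792,2.3988,-0.1384,-0.6076,0.2833,21.2974,-10.4504,0.9213
25,-2.4034,-1.4423,1.2348,-2.7504,-0.6433,2.3146,-0.1444,-0.6021,0.2638,20.9315,-10.3325,0.8148
26,-2.4437,-1.4517,1.2689,-2.6287,-0.6132,2.2374,-0.1502,-0.5961,0.2456,20.5493,-10.2002,0.7071
27,-2.4823,-1.4607,1.3019,-2.5111,-0.5881,2.1662,-0.1557,-0.5896,0.2284,20.1563,-10.0562,0.5994
28,-2.5191,-1.4694,1.3339,-2.3974,-0.5672,2.0999,-0.1610,-0.5826,0.2123,19.7569,-9.9032,0.4923
29,-2.5543,-1.4778,1.3649,-2.2872,-0.5497,2.0377,-0.1661,-0.5751,0.1972,19.3545,-9.7433,0.3867
30,-2.5878,-1.4859,1.3950,-2.1806,-0.5352,1.9788,-0.1709,-0.5674,0.1832,18.9521,-9.5782,0.2830
31,-2.6197,-1.4939,1.4243,-2.0771,-0.5231,1.9227,-0.1756,-0.5593,0.1702,18.5519,-9.4097,0.1816
32,-2.6501,-1.5016,1.4527,-1.9767,-0.5129,1.8689,-0.1800,-0.5510,0.1581,18.1557,-9.2391,0.0830
33,-2.6790,-1.5093,1.4803,-1.8792,-0.5042,1.8171,-0.1842,-0.5426,0.1469,17.7652,-9.0676,-0.0127
34,-2.7065,-1.5168,1.5072,-1.7843,-0.4967,1.7669,-0.1882,-0.5339,0.1366,17.3815,-8.8963,-0.1053
35,-2.7326,-1.5242,1.5333,-1.6921,-0.4901,1.7181,-0.1921,-0.5252,0.1271,17.0056,-8.7260,-0.1947
36,-2.7573,-1.5315,1.5587,-1.6023,-0.4840,1.6704,-0.1957,-0.5164,0.1184,16.6384,-8.5576,-0.2808
37,-2.7807,-1.5387,1.5834,-1.5148,-0.4783,1.6239,-0.1992,-0.5076,0.1104,16.2804,-8.3916,-0.3635
38,-2.8028,-1.5459,1.6074,-1.4296,-0.4728,1.5783,-0.2024,-0.4988,0.1031,15.9322,-8.2286,-0.4428
39,-2.8236,-1.5529,1.6307,-1.3465,-0.4673,1.5335,-0.2056,-0.4901,0.0965,15.5941,-8.0690,-0.5188
40,-2.8432,-1.5599,1.6533,-1.2656,-0.4617,1.4896,-0.2085,-0.4814,0.0905,15.2665,-7.9131,-0.5915
41,-2.8616,-1.5668,1.6753,-1.1866,-0.4558,1.4464,-0.2113,-0.4728,0.0851,14.9496,-7.7613,-0.6609
42,-2.8789,-1.5736,1.6967,-1.1097,-0.4495,1.4040,-0.2139,-0.4643,0.0802,14.6436,-7.6138,-0.7273
43,-2.8949,-1.5803,1.7174,-1.0347,-0.4429,1.3624,-0.2164,-0.4560,0.0758,14.3484,-7.4706,-0.7905
44,-2.9099,-1.5868,1.7376,-0.9617,-0.4358,1.3215,-0.2188,-0.4478,0.0718,14.0641,-7.3319,-0.8509
45,-2.9238,-1.5933,1.7571,-0.8905,-0.4281,1.2814,-0.2210,-0.4397,0.0683,13.7908,-7.1979,-0.9084
46,-2.9367,-1.5997,1.7760,-0.8213,-0.4199,1.2421,-0.2231,-0.4319,0.0653,13.5283,-7.0683,-0.9632
47,-2.9485,-1.6059,1.7943,-0.7539,-0.4111,1.2037,-0.2250,-0.4242,0.0625,13.2765,-6.9434,-1.0154
48,-2.9593,-1.6120,1.8121,-0.6884,-0.4018,1.1660,-0.2268,-0.4168,0.0601,13.0354,-6.8229,-1.0651
49,-2.9692,-1.6180,1.8293,-0.6248,-0.3919,1.1293,-0.2286,-0.4095,0.0581,12.8048,-6.7068,-1.1126
50,-2.9781,-1.6238,1.8459,-0.5630,-0.3814,1.0934,-0.2301,-0.4024,0.0563,12.5844,-6.5951,-1.1578
51,-2.9861,-1.6294,1.8621,-0.5032,-0.3705,1.0585,-0.2316,-0.3956,0.0548,12.3742,-6.4876,-1.2010
52,-2.9932,-1.6349,1.8777,-0.4452,-0.3590,1.0245,-0.2330,-0.3890,0.0535,12.1738,-6.3842,-1.2422
53,-2.9994,-1.6402,1.8928,-0.3891,-0.3470,0.9915,-0.2343,-0.3826,0.0524,,,
# final theta (rad): -2.9994 -1.6402 1.8928


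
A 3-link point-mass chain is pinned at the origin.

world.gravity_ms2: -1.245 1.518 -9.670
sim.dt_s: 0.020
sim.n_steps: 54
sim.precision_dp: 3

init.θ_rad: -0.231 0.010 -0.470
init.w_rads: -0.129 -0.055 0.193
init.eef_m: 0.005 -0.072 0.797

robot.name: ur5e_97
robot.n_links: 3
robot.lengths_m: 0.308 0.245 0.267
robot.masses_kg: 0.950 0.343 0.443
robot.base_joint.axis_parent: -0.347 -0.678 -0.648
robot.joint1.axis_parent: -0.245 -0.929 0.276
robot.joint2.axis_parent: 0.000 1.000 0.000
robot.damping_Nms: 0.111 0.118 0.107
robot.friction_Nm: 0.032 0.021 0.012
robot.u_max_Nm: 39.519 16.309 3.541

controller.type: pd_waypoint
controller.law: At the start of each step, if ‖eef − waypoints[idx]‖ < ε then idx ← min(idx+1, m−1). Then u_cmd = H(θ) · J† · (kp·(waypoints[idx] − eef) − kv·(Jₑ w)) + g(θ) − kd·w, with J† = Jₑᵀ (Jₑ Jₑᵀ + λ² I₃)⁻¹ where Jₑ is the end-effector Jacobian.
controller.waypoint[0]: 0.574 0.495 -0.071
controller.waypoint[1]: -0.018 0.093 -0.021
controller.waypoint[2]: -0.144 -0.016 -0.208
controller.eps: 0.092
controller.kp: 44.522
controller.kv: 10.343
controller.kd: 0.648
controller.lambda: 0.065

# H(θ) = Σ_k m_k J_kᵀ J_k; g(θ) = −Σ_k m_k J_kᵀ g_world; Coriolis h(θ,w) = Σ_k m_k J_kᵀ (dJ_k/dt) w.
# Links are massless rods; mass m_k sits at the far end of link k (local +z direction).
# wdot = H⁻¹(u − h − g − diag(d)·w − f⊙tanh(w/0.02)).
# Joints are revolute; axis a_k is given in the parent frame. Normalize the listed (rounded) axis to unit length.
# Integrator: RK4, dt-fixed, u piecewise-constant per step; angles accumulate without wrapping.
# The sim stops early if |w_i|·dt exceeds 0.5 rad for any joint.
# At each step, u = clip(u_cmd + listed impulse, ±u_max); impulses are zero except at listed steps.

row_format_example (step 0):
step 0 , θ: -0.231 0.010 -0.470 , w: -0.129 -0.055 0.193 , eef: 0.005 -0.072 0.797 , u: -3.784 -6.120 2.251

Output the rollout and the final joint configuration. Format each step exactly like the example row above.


step 1 , θ: -0.220 -0.035 -0.502 , w: 1.154 -4.172 -2.986 , eef: 0.011 -0.071 0.796 , u: -3.688 -2.548 3.541
step 2 , θ: -0.208 -0.072 -0.485 , w: 0.165 0.060 4.085 , eef: 0.026 -0.069 0.798 , u: -1.642 -4.274 -1.256
step 3 , θ: -0.181 -0.163 -0.520 , w: 2.375 -8.371 -6.392 , eef: 0.043 -0.066 0.797 , u: -1.602 1.625 3.541
step 4 , θ: -0.162 -0.218 -0.497 , w: -0.268 1.852 7.242 , eef: 0.064 -0.065 0.799 , u: 1.471 -4.248 -3.541
step 5 , θ: -0.127 -0.328 -0.537 , w: 3.473 -11.580 -9.368 , eef: 0.083 -0.065 0.794 , u: 1.657 5.073 3.541
step 6 , θ: -0.092 -0.415 -0.532 , w: 0.365 1.551 7.930 , eef: 0.103 -0.066 0.791 , u: 4.492 -3.030 -3.541
step 7 , θ: -0.048 -0.509 -0.526 , w: 3.773 -9.978 -5.970 , eef: 0.121 -0.068 0.785 , u: 3.479 5.201 3.541
step 8 , θ: 0.010 -0.596 -0.474 , w: 2.226 0.353 9.947 , eef: 0.139 -0.072 0.780 , u: 1.583 -1.514 -3.541
step 9 , θ: 0.063 -0.663 -0.406 , w: 3.040 -6.559 -2.377 , eef: 0.153 -0.078 0.773 , u: -6.212 2.066 3.042
step 10 , θ: 0.102 -0.713 -0.344 , w: 0.954 1.006 7.657 , eef: 0.165 -0.085 0.766 , u: -2.496 -1.846 -3.541
step 11 , θ: 0.117 -0.757 -0.335 , w: 0.561 -5.024 -5.852 , eef: 0.176 -0.093 0.758 , u: -7.808 0.869 3.541
step 12 , θ: 0.114 -0.788 -0.339 , w: -0.820 1.449 4.587 , eef: 0.188 -0.099 0.751 , u: -3.108 -2.249 -2.110
step 13 , θ: 0.095 -0.809 -0.352 , w: -1.063 -3.207 -5.187 , eef: 0.203 -0.105 0.744 , u: -6.608 0.005 3.541
step 14 , θ: 0.067 -0.821 -0.356 , w: -1.765 1.702 4.092 , eef: 0.223 -0.111 0.737 , u: -2.234 -1.972 -2.141
step 15 , θ: 0.030 -0.836 -0.374 , w: -1.912 -2.877 -5.267 , eef: 0.245 -0.116 0.727 , u: -5.686 0.229 3.541
step 16 , θ: -0.013 -0.842 -0.378 , w: -2.411 1.884 4.231 , eef: 0.271 -0.121 0.717 , u: -1.305 -1.617 -2.590
step 17 , θ: -0.062 -0.857 -0.400 , w: -2.557 -2.983 -5.800 , eef: 0.298 -0.125 0.703 , u: -5.041 0.666 3.541
step 18 , θ: -0.118 -0.863 -0.409 , w: -3.002 1.990 4.217 , eef: 0.329 -0.128 0.688 , u: -0.631 -1.343 -2.896
step 19 , θ: -0.180 -0.876 -0.435 , w: -3.174 -2.982 -6.118 , eef: 0.361 -0.129 0.670 , u: -4.290 1.032 3.541
step 20 , θ: -0.247 -0.882 -0.447 , w: -3.553 2.099 4.253 , eef: 0.396 -0.128 0.650 , u: 0.215 -1.029 -3.242
step 21 , θ: -0.320 -0.894 -0.475 , w: -3.736 -2.978 -6.350 , eef: 0.431 -0.126 0.626 , u: -3.223 1.501 3.541
step 22 , θ: -0.397 -0.898 -0.486 , w: -4.021 2.238 4.468 , eef: 0.468 -0.120 0.600 , u: 1.437 -0.602 -3.541
step 23 , θ: -0.479 -0.908 -0.510 , w: -4.148 -2.878 -6.119 , eef: 0.504 -0.111 0.570 , u: -1.580 2.122 3.541
step 24 , θ: -0.563 -0.909 -0.510 , w: -4.258 2.467 5.297 , eef: 0.542 -0.099 0.537 , u: 3.332 0.039 -3.541
step 25 , θ: -0.647 -0.912 -0.509 , w: -4.178 -2.513 -4.582 , eef: 0.577 -0.084 0.500 , u: 0.915 2.925 2.216
step 26 , θ: -0.731 -0.917 -0.505 , w: -4.195 1.734 4.445 , eef: 0.610 -0.065 0.462 , u: 4.877 1.290 -3.541
step 27 , θ: -0.814 -0.925 -0.504 , w: -4.119 -2.316 -3.814 , eef: 0.640 -0.043 0.421 , u: 2.863 3.594 1.427
step 28 , θ: -0.895 -0.932 -0.496 , w: -4.023 1.378 4.110 , eef: 0.665 -0.019 0.379 , u: 6.259 2.174 -3.541
step 29 , θ: -0.975 -0.942 -0.490 , w: -3.909 -2.105 -3.087 , eef: 0.687 0.008 0.337 , u: 4.482 4.132 0.720
step 30 , θ: -1.051 -0.950 -0.479 , w: -3.725 1.053 3.741 , eef: 0.704 0.036 0.296 , u: 7.286 2.907 -3.541
step 31 , θ: -1.124 -0.961 -0.472 , w: -3.606 -1.936 -2.608 , eef: 0.716 0.065 0.255 , u: 5.623 4.517 0.249
step 32 , θ: -1.194 -0.970 -0.458 , w: -3.355 0.887 3.544 , eef: 0.724 0.094 0.216 , u: 7.969 3.385 -3.541
step 33 , θ: -1.260 -0.980 -0.450 , w: -3.243 -1.799 -2.326 , eef: 0.728 0.124 0.179 , u: 6.302 4.742 -0.026
step 34 , θ: -1.322 -0.988 -0.435 , w: -2.951 0.837 3.446 , eef: 0.729 0.153 0.145 , u: 8.308 3.633 -3.541
step 35 , θ: -1.380 -0.999 -0.426 , w: -2.859 -1.693 -2.231 , eef: 0.727 0.180 0.113 , u: 6.568 4.818 -0.114
step 36 , θ: -1.434 -1.005 -0.410 , w: -2.545 0.893 3.456 , eef: 0.723 0.207 0.084 , u: 8.370 3.681 -3.541
step 37 , θ: -1.484 -1.014 -0.402 , w: -2.483 -1.621 -2.293 , eef: 0.716 0.232 0.057 , u: 6.514 4.777 -0.049
step 38 , θ: -1.530 -1.018 -0.385 , w: -2.155 1.030 3.573 , eef: 0.709 0.255 0.034 , u: 8.245 3.578 -3.541
step 39 , θ: -1.573 -1.025 -0.378 , w: -2.128 -1.575 -2.445 , eef: 0.700 0.277 0.013 , u: 6.250 4.659 0.111
step 40 , θ: -1.612 -1.027 -0.361 , w: -1.795 1.205 3.750 , eef: 0.691 0.297 -0.006 , u: 8.001 3.389 -3.541
step 41 , θ: -1.648 -1.033 -0.355 , w: -1.807 -1.561 -2.672 , eef: 0.681 0.315 -0.023 , u: 5.861 4.504 0.343
step 42 , θ: -1.681 -1.032 -0.336 , w: -1.472 1.422 4.017 , eef: 0.672 0.332 -0.037 , u: 7.720 3.142 -3.541
step 43 , θ: -1.711 -1.035 -0.330 , w: -1.518 -1.561 -2.901 , eef: 0.663 0.347 -0.050 , u: 5.427 4.336 0.584
step 44 , θ: -1.738 -1.033 -0.311 , w: -1.188 1.631 4.288 , eef: 0.654 0.361 -0.061 , u: 7.421 2.887 -3.541
step 45 , θ: -1.763 -1.034 -0.305 , w: -1.264 -1.587 -3.146 , eef: 0.646 0.373 -0.071 , u: 4.986 4.181 0.839
step 46 , θ: -1.785 -1.030 -0.285 , w: -0.941 1.832 4.580 , eef: 0.637 0.385 -0.079 , u: 7.140 2.644 -3.541
step 47 , θ: -1.805 -1.030 -0.278 , w: -1.042 -1.611 -3.344 , eef: 0.630 0.394 -0.086 , u: 4.586 4.038 1.056
step 48 , θ: -1.822 -1.023 -0.257 , w: -0.734 2.007 4.833 , eef: 0.623 0.404 -0.093 , u: 6.877 2.423 -3.541
step 49 , θ: -1.838 -1.022 -0.251 , w: -0.853 -1.644 -3.536 , eef: 0.617 0.412 -0.098 , u: 4.228 3.916 1.264
step 50 , θ: -1.852 -1.014 -0.229 , w: -0.561 2.172 5.086 , eef: 0.611 0.419 -0.102 , u: 10.388 0.061 -3.541
step 51 , θ: -1.856 -1.032 -0.238 , w: 0.145 -3.601 -5.195 , eef: 0.605 0.422 -0.108 , u: 5.526 2.919 3.296
step 52 , θ: -1.843 -1.045 -0.189 , w: 1.087 1.941 9.065 , eef: 0.597 0.423 -0.117 , u: 9.120 1.024 -3.541
step 53 , θ: -1.821 -1.062 -0.124 , w: 1.245 -3.282 -1.780 , eef: 0.587 0.421 -0.128 , u: 5.862 3.759 1.045
step 54 , θ: -1.792 -1.090 -0.074 , w: 1.624 0.169 6.168 , eef: 0.578 0.415 -0.138
final θ (rad): -1.792 -1.090 -0.074


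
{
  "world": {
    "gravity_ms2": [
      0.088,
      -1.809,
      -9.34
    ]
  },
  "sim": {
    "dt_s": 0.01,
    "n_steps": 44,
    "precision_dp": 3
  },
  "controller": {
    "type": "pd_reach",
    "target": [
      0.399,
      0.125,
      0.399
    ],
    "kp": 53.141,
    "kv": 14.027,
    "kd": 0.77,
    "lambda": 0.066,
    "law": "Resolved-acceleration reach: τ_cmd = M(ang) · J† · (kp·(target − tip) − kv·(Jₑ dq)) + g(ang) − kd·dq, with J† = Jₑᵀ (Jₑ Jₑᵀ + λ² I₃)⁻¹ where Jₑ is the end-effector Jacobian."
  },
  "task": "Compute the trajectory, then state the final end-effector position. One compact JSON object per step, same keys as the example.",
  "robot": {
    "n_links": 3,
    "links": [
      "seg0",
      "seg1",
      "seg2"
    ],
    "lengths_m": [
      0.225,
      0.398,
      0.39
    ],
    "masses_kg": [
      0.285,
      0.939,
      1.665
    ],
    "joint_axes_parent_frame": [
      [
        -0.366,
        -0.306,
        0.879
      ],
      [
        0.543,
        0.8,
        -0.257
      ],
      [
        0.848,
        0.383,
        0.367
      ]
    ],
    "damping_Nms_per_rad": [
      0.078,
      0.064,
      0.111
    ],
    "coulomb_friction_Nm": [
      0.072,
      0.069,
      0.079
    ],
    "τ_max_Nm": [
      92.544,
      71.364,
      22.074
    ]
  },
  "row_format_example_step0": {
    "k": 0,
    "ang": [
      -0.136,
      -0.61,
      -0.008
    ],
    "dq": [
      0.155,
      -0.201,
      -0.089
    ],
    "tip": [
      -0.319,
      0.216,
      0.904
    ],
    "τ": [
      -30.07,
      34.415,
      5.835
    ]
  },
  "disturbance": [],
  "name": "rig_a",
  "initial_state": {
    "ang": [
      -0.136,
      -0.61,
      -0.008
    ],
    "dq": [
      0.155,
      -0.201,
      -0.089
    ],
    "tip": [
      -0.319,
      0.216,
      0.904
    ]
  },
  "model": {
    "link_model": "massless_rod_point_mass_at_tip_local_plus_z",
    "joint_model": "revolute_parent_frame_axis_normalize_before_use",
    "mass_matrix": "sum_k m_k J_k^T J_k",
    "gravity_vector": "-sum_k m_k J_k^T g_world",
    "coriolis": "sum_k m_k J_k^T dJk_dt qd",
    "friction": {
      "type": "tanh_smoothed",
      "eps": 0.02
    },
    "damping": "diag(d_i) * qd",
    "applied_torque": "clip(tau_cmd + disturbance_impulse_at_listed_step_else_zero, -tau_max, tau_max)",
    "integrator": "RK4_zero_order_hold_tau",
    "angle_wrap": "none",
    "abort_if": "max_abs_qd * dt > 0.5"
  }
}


{"k":1,"ang":[-0.143,-0.617,-0.005],"dq":[-1.496,-1.207,0.632],"tip":[-0.319,0.217,0.903],"\u03c4":[-24.882,30.412,4.64]}
{"k":2,"ang":[-0.161,-0.63,0.0],"dq":[-2.06,-1.271,0.455],"tip":[-0.317,0.219,0.902],"\u03c4":[-21.385,26.453,4.205]}
{"k":3,"ang":[-0.184,-0.643,0.004],"dq":[-2.474,-1.281,0.276],"tip":[-0.313,0.221,0.902],"\u03c4":[-18.477,22.974,3.771]}
{"k":4,"ang":[-0.21,-0.655,0.006],"dq":[-2.808,-1.292,0.133],"tip":[-0.307,0.224,0.902],"\u03c4":[-16.011,19.952,3.335]}
{"k":5,"ang":[-0.239,-0.668,0.007],"dq":[-3.084,-1.308,0.02],"tip":[-0.3,0.226,0.902],"\u03c4":[-13.908,17.337,2.915]}
{"k":6,"ang":[-0.272,-0.682,0.007],"dq":[-3.333,-1.357,-0.036],"tip":[-0.292,0.229,0.903],"\u03c4":[-12.083,15.079,2.49]}
{"k":7,"ang":[-0.306,-0.696,0.006],"dq":[-3.535,-1.405,-0.079],"tip":[-0.283,0.233,0.903],"\u03c4":[-10.521,13.123,2.107]}
{"k":8,"ang":[-0.342,-0.71,0.005],"dq":[-3.689,-1.443,-0.128],"tip":[-0.272,0.236,0.904],"\u03c4":[-9.189,11.435,1.788]}
{"k":9,"ang":[-0.38,-0.725,0.004],"dq":[-3.811,-1.481,-0.17],"tip":[-0.262,0.239,0.904],"\u03c4":[-8.041,9.987,1.518]}
{"k":10,"ang":[-0.418,-0.74,0.002],"dq":[-3.908,-1.521,-0.206],"tip":[-0.25,0.243,0.905],"\u03c4":[-7.047,8.75,1.294]}
{"k":11,"ang":[-0.458,-0.755,-0.0],"dq":[-3.983,-1.563,-0.236],"tip":[-0.238,0.246,0.905],"\u03c4":[-6.182,7.699,1.112]}
{"k":12,"ang":[-0.498,-0.771,-0.003],"dq":[-4.038,-1.606,-0.26],"tip":[-0.225,0.249,0.905],"\u03c4":[-5.428,6.81,0.969]}
{"k":13,"ang":[-0.538,-0.787,-0.005],"dq":[-4.077,-1.649,-0.281],"tip":[-0.212,0.253,0.905],"\u03c4":[-4.768,6.065,0.864]}
{"k":14,"ang":[-0.579,-0.804,-0.008],"dq":[-4.1,-1.692,-0.297],"tip":[-0.199,0.256,0.905],"\u03c4":[-4.187,5.447,0.792]}
{"k":15,"ang":[-0.62,-0.821,-0.011],"dq":[-4.109,-1.733,-0.31],"tip":[-0.185,0.259,0.904],"\u03c4":[-3.674,4.942,0.752]}
{"k":16,"ang":[-0.661,-0.838,-0.014],"dq":[-4.106,-1.773,-0.321],"tip":[-0.171,0.263,0.904],"\u03c4":[-3.218,4.536,0.74]}
{"k":17,"ang":[-0.702,-0.856,-0.018],"dq":[-4.093,-1.81,-0.33],"tip":[-0.157,0.266,0.902],"\u03c4":[-2.811,4.219,0.754]}
{"k":18,"ang":[-0.743,-0.875,-0.021],"dq":[-4.07,-1.845,-0.338],"tip":[-0.143,0.269,0.901],"\u03c4":[-2.445,3.98,0.792]}
{"k":19,"ang":[-0.784,-0.893,-0.024],"dq":[-4.039,-1.877,-0.344],"tip":[-0.128,0.273,0.899],"\u03c4":[-2.114,3.81,0.851]}
{"k":20,"ang":[-0.824,-0.912,-0.028],"dq":[-4.001,-1.905,-0.349],"tip":[-0.114,0.276,0.897],"\u03c4":[-1.811,3.702,0.929]}
{"k":21,"ang":[-0.864,-0.931,-0.031],"dq":[-3.956,-1.929,-0.355],"tip":[-0.099,0.279,0.895],"\u03c4":[-1.533,3.647,1.023]}
{"k":22,"ang":[-0.903,-0.951,-0.035],"dq":[-3.905,-1.95,-0.36],"tip":[-0.084,0.282,0.892],"\u03c4":[-1.274,3.64,1.132]}
{"k":23,"ang":[-0.942,-0.97,-0.039],"dq":[-3.85,-1.967,-0.365],"tip":[-0.069,0.285,0.89],"\u03c4":[-1.031,3.674,1.254]}
{"k":24,"ang":[-0.98,-0.99,-0.042],"dq":[-3.79,-1.98,-0.37],"tip":[-0.054,0.288,0.886],"\u03c4":[-0.802,3.743,1.387]}
{"k":25,"ang":[-1.018,-1.01,-0.046],"dq":[-3.728,-1.988,-0.377],"tip":[-0.039,0.29,0.883],"\u03c4":[-0.584,3.842,1.529]}
{"k":26,"ang":[-1.055,-1.03,-0.05],"dq":[-3.662,-1.993,-0.383],"tip":[-0.024,0.293,0.879],"\u03c4":[-0.374,3.967,1.678]}
{"k":27,"ang":[-1.091,-1.05,-0.054],"dq":[-3.594,-1.993,-0.391],"tip":[-0.01,0.295,0.875],"\u03c4":[-0.172,4.113,1.833]}
{"k":28,"ang":[-1.126,-1.07,-0.058],"dq":[-3.524,-1.99,-0.399],"tip":[0.005,0.298,0.87],"\u03c4":[0.025,4.276,1.993]}
{"k":29,"ang":[-1.161,-1.089,-0.062],"dq":[-3.453,-1.983,-0.409],"tip":[0.02,0.3,0.866],"\u03c4":[0.218,4.452,2.156]}
{"k":30,"ang":[-1.195,-1.109,-0.066],"dq":[-3.38,-1.971,-0.419],"tip":[0.035,0.302,0.861],"\u03c4":[0.406,4.639,2.32]}
{"k":31,"ang":[-1.229,-1.129,-0.07],"dq":[-3.307,-1.956,-0.43],"tip":[0.049,0.304,0.855],"\u03c4":[0.592,4.832,2.486]}
{"k":32,"ang":[-1.262,-1.148,-0.074],"dq":[-3.233,-1.938,-0.442],"tip":[0.064,0.305,0.85],"\u03c4":[0.775,5.03,2.651]}
{"k":33,"ang":[-1.294,-1.168,-0.079],"dq":[-3.158,-1.916,-0.455],"tip":[0.078,0.307,0.844],"\u03c4":[0.955,5.231,2.815]}
{"k":34,"ang":[-1.325,-1.187,-0.084],"dq":[-3.084,-1.891,-0.469],"tip":[0.092,0.308,0.838],"\u03c4":[1.133,5.431,2.977]}
{"k":35,"ang":[-1.355,-1.205,-0.088],"dq":[-3.01,-1.863,-0.483],"tip":[0.106,0.309,0.832],"\u03c4":[1.308,5.629,3.136]}
{"k":36,"ang":[-1.385,-1.224,-0.093],"dq":[-2.935,-1.832,-0.498],"tip":[0.12,0.31,0.826],"\u03c4":[1.481,5.823,3.292]}
{"k":37,"ang":[-1.414,-1.242,-0.098],"dq":[-2.861,-1.799,-0.514],"tip":[0.133,0.311,0.82],"\u03c4":[1.652,6.013,3.444]}
{"k":38,"ang":[-1.442,-1.26,-0.104],"dq":[-2.788,-1.762,-0.531],"tip":[0.146,0.312,0.813],"\u03c4":[1.819,6.196,3.591]}
{"k":39,"ang":[-1.47,-1.277,-0.109],"dq":[-2.715,-1.724,-0.548],"tip":[0.159,0.312,0.807],"\u03c4":[1.984,6.371,3.734]}
{"k":40,"ang":[-1.496,-1.294,-0.115],"dq":[-2.642,-1.683,-0.565],"tip":[0.172,0.312,0.8],"\u03c4":[2.145,6.539,3.872]}
{"k":41,"ang":[-1.522,-1.311,-0.12],"dq":[-2.57,-1.641,-0.583],"tip":[0.185,0.313,0.793],"\u03c4":[2.303,6.698,4.004]}
{"k":42,"ang":[-1.548,-1.327,-0.126],"dq":[-2.498,-1.596,-0.602],"tip":[0.197,0.312,0.786],"\u03c4":[2.457,6.848,4.13]}
{"k":43,"ang":[-1.572,-1.343,-0.132],"dq":[-2.427,-1.55,-0.62],"tip":[0.209,0.312,0.779],"\u03c4":[2.607,6.988,4.251]}
{"k":44,"ang":[-1.596,-1.358,-0.139],"dq":[-2.357,-1.503,-0.639],"tip":[0.221,0.312,0.772]}
{"summary": "final tip position (m): 0.221 0.312 0.772"}


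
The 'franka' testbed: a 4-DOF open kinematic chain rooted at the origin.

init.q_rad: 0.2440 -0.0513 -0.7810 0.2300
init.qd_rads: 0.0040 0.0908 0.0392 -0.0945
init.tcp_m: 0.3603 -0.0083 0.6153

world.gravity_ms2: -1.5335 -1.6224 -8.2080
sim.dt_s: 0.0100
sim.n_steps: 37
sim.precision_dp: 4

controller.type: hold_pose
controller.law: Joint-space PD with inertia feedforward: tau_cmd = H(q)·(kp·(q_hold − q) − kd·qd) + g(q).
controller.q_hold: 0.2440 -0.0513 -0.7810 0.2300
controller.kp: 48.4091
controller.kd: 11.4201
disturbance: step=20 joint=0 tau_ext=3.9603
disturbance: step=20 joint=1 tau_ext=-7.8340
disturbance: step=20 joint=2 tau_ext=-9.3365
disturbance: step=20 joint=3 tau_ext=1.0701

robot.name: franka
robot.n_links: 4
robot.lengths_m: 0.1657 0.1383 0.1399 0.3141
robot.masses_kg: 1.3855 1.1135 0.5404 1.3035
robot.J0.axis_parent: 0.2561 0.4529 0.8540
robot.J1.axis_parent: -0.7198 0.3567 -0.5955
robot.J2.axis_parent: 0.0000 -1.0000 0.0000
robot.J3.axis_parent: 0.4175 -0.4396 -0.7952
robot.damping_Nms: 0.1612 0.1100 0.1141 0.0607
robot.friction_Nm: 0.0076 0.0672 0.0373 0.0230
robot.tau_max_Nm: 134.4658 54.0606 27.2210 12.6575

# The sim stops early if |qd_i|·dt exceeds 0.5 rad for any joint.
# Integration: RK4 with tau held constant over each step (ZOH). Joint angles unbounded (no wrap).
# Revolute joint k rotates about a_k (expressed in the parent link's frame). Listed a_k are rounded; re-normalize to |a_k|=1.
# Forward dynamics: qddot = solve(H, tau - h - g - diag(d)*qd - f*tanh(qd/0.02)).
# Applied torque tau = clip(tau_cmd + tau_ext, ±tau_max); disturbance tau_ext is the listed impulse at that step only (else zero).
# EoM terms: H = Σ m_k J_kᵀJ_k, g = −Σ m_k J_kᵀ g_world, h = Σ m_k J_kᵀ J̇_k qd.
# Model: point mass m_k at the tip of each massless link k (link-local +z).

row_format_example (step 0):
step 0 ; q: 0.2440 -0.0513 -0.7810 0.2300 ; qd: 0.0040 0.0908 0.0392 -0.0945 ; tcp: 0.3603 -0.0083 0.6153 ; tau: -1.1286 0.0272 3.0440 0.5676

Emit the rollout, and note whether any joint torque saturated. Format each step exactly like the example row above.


step 1 ; q: 0.2440 -0.0505 -0.7807 0.2292 ; qd: 0.0029 0.0704 0.0251 -0.0725 ; tcp: 0.3604 -0.0080 0.6152 ; tau: -1.1203 0.0422 3.0432 0.5597
step 2 ; q: 0.2441 -0.0499 -0.7805 0.2285 ; qd: 0.0026 0.0515 0.0141 -0.0554 ; tcp: 0.3604 -0.0078 0.6152 ; tau: -1.1125 0.0565 3.0412 0.5524
step 3 ; q: 0.2441 -0.0495 -0.7804 0.2280 ; qd: 0.0034 0.0345 0.0064 -0.0428 ; tcp: 0.3605 -0.0077 0.6151 ; tau: -1.1052 0.0698 3.0377 0.5456
step 4 ; q: 0.2441 -0.0492 -0.7803 0.2277 ; qd: 0.0048 0.0207 0.0013 -0.0319 ; tcp: 0.3606 -0.0076 0.6151 ; tau: -1.0983 0.0818 3.0328 0.5392
step 5 ; q: 0.2442 -0.0490 -0.7804 0.2274 ; qd: 0.0062 0.0121 -0.0020 -0.0202 ; tcp: 0.3606 -0.0075 0.6150 ; tau: -1.0917 0.0916 3.0270 0.5334
step 6 ; q: 0.2443 -0.0489 -0.7804 0.2272 ; qd: 0.0071 0.0068 -0.0037 -0.0109 ; tcp: 0.3607 -0.0074 0.6150 ; tau: -1.0855 0.0992 3.0208 0.5286
step 7 ; q: 0.2443 -0.0489 -0.7804 0.2272 ; qd: 0.0072 0.0034 -0.0040 -0.0057 ; tcp: 0.3607 -0.0074 0.6149 ; tau: -1.0796 0.1049 3.0145 0.5248
step 8 ; q: 0.2444 -0.0489 -0.7805 0.2271 ; qd: 0.0068 0.0013 -0.0036 -0.0026 ; tcp: 0.3608 -0.0074 0.6149 ; tau: -1.0741 0.1094 3.0086 0.5217
step 9 ; q: 0.2445 -0.0489 -0.7805 0.2271 ; qd: 0.0061 0.0000 -0.0031 -0.0008 ; tcp: 0.3608 -0.0074 0.6149 ; tau: -1.0690 0.1130 3.0030 0.5191
step 10 ; q: 0.2445 -0.0489 -0.7805 0.2271 ; qd: 0.0052 -0.0007 -0.0025 0.0004 ; tcp: 0.3608 -0.0073 0.6149 ; tau: -1.0642 0.1160 2.9978 0.5169
step 11 ; q: 0.2446 -0.0489 -0.7805 0.2271 ; qd: 0.0042 -0.0012 -0.0019 0.0011 ; tcp: 0.3608 -0.0073 0.6149 ; tau: -1.0598 0.1186 2.9931 0.5149
step 12 ; q: 0.2446 -0.0489 -0.7806 0.2271 ; qd: 0.0032 -0.0015 -0.0014 0.0016 ; tcp: 0.3609 -0.0073 0.6149 ; tau: -1.0558 0.1209 2.9887 0.5132
step 13 ; q: 0.2446 -0.0489 -0.7806 0.2271 ; qd: 0.0023 -0.0017 -0.0010 0.0020 ; tcp: 0.3609 -0.0073 0.6148 ; tau: -1.0520 0.1230 2.9848 0.5116
step 14 ; q: 0.2446 -0.0489 -0.7806 0.2272 ; qd: 0.0014 -0.0018 -0.0006 0.0022 ; tcp: 0.3609 -0.0073 0.6148 ; tau: -1.0486 0.1249 2.9811 0.5101
step 15 ; q: 0.2447 -0.0489 -0.7806 0.2272 ; qd: 0.0006 -0.0019 -0.0003 0.0024 ; tcp: 0.3609 -0.0073 0.6148 ; tau: -1.0454 0.1266 2.9778 0.5088
step 16 ; q: 0.2447 -0.0490 -0.7806 0.2272 ; qd: -0.0001 -0.0020 -0.0001 0.0026 ; tcp: 0.3609 -0.0073 0.6148 ; tau: -1.0425 0.1282 2.9747 0.5076
step 17 ; q: 0.2447 -0.0490 -0.7806 0.2272 ; qd: -0.0007 -0.0021 0.0001 0.0027 ; tcp: 0.3609 -0.0074 0.6149 ; tau: -1.0399 0.1297 2.9719 0.5065
step 18 ; q: 0.2446 -0.0490 -0.7806 0.2273 ; qd: -0.0013 -0.0021 0.0003 0.0027 ; tcp: 0.3608 -0.0074 0.6149 ; tau: -1.0375 0.1310 2.9694 0.5055
step 19 ; q: 0.2446 -0.0490 -0.7806 0.2273 ; qd: -0.0018 -0.0021 0.0005 0.0028 ; tcp: 0.3608 -0.0074 0.6149 ; tau: -1.0353 0.1323 2.9670 0.5046
step 20 ; q: 0.2446 -0.0490 -0.7806 0.2273 ; qd: -0.0022 -0.0021 0.0006 0.0029 ; tcp: 0.3608 -0.0074 0.6149 ; tau: 2.9270 -7.7006 -6.3716 1.5739
step 21 ; q: 0.2446 -0.0582 -0.7858 0.2274 ; qd: 0.0062 -1.8325 -1.0547 0.0405 ; tcp: 0.3615 -0.0088 0.6139 ; tau: -1.4979 1.0486 4.0254 0.3657
step 22 ; q: 0.2447 -0.0752 -0.7957 0.2284 ; qd: 0.0131 -1.5622 -0.9235 0.1486 ; tcp: 0.3626 -0.0113 0.6121 ; tau: -1.4715 0.9859 3.8861 0.3511
step 23 ; q: 0.2449 -0.0896 -0.8043 0.2302 ; qd: 0.0184 -1.3222 -0.7976 0.2086 ; tcp: 0.3636 -0.0135 0.6106 ; tau: -1.4464 0.9263 3.7652 0.3442
step 24 ; q: 0.2451 -0.1018 -0.8117 0.2324 ; qd: 0.0223 -1.1091 -0.6793 0.2352 ; tcp: 0.3645 -0.0154 0.6093 ; tau: -1.4223 0.8702 3.6599 0.3427
step 25 ; q: 0.2453 -0.1119 -0.8180 0.2348 ; qd: 0.0248 -0.9201 -0.5697 0.2391 ; tcp: 0.3652 -0.0169 0.6082 ; tau: -1.3988 0.8175 3.5679 0.3448
step 26 ; q: 0.2456 -0.1203 -0.8232 0.2372 ; qd: 0.0261 -0.7525 -0.4694 0.2280 ; tcp: 0.3658 -0.0182 0.6073 ; tau: -1.3758 0.7685 3.4871 0.3491
step 27 ; q: 0.2458 -0.1271 -0.8274 0.2394 ; qd: 0.0264 -0.6041 -0.3785 0.2074 ; tcp: 0.3662 -0.0193 0.6065 ; tau: -1.3531 0.7228 3.4160 0.3549
step 28 ; q: 0.2461 -0.1324 -0.8308 0.2413 ; qd: 0.0259 -0.4730 -0.2967 0.1814 ; tcp: 0.3666 -0.0202 0.6059 ; tau: -1.3308 0.6805 3.3530 0.3614
step 29 ; q: 0.2463 -0.1366 -0.8334 0.2430 ; qd: 0.0247 -0.3575 -0.2237 0.1527 ; tcp: 0.3669 -0.0208 0.6055 ; tau: -1.3089 0.6412 3.2971 0.3682
step 30 ; q: 0.2466 -0.1396 -0.8353 0.2444 ; qd: 0.0230 -0.2560 -0.1588 0.1234 ; tcp: 0.3671 -0.0213 0.6052 ; tau: -1.2875 0.6049 3.2472 0.3751
step 31 ; q: 0.2468 -0.1418 -0.8366 0.2455 ; qd: 0.0209 -0.1670 -0.1016 0.0947 ; tcp: 0.3673 -0.0217 0.6050 ; tau: -1.2666 0.5712 3.2026 0.3818
step 32 ; q: 0.2470 -0.1430 -0.8374 0.2463 ; qd: 0.0186 -0.0893 -0.0515 0.0676 ; tcp: 0.3673 -0.0219 0.6048 ; tau: -1.2464 0.5399 3.1627 0.3884
step 33 ; q: 0.2472 -0.1436 -0.8377 0.2468 ; qd: 0.0154 -0.0224 -0.0088 0.0429 ; tcp: 0.3674 -0.0221 0.6048 ; tau: -1.2269 0.5111 3.1276 0.3946
step 34 ; q: 0.2473 -0.1436 -0.8376 0.2471 ; qd: 0.0092 0.0152 0.0219 0.0045 ; tcp: 0.3674 -0.0221 0.6048 ; tau: -1.2083 0.4916 3.1009 0.3999
step 35 ; q: 0.2474 -0.1433 -0.8373 0.2470 ; qd: 0.0034 0.0403 0.0399 -0.0156 ; tcp: 0.3673 -0.0221 0.6049 ; tau: -1.1910 0.4801 3.0793 0.4016
step 36 ; q: 0.2474 -0.1428 -0.8368 0.2468 ; qd: -0.0012 0.0637 0.0529 -0.0230 ; tcp: 0.3673 -0.0220 0.6050 ; tau: -1.1750 0.4704 3.0601 0.4020
step 37 ; q: 0.2473 -0.1421 -0.8362 0.2466 ; qd: -0.0051 0.0843 0.0635 -0.0269 ; tcp: 0.3672 -0.0219 0.6051
any joint saturated: no
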